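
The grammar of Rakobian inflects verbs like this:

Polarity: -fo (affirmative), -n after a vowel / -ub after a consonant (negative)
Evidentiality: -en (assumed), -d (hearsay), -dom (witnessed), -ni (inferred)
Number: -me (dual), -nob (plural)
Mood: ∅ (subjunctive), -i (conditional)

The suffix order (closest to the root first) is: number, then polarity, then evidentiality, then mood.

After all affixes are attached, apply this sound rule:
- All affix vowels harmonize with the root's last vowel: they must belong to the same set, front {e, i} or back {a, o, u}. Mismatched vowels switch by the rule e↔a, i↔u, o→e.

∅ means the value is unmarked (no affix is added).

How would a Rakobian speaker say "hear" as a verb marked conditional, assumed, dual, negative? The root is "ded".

dedmeneni

Attach number dual -me → dedme.
Attach polarity negative -n (after vowel 'e') → dedmen.
Attach evidentiality assumed -en → dedmenen.
Attach mood conditional -i → dedmeneni.
Vowel harmony: no change.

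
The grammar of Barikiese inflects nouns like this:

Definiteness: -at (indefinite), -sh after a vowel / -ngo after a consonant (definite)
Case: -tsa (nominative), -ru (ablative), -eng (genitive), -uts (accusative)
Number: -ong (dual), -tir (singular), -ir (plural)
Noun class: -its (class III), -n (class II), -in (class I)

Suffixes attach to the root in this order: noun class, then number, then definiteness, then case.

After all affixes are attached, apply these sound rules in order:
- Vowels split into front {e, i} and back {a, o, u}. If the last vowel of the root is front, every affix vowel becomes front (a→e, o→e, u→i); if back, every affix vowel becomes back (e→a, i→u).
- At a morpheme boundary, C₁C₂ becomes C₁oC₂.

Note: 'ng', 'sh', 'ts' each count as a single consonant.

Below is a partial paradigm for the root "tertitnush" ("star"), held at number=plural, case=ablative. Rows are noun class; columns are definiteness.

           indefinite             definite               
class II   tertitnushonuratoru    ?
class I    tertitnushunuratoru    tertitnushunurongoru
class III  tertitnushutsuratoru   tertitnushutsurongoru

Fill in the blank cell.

Attach noun class class II -n → tertitnushn.
Attach number plural -ir → tertitnushnir.
Attach definiteness definite -ngo (after consonant 'r') → tertitnushnirngo.
Attach case ablative -ru → tertitnushnirngoru.
Apply vowel harmony: tertitnushnirngoru → tertitnushnurngoru.
Apply epenthesis: tertitnushnurngoru → tertitnushonurongoru.

tertitnushonurongoru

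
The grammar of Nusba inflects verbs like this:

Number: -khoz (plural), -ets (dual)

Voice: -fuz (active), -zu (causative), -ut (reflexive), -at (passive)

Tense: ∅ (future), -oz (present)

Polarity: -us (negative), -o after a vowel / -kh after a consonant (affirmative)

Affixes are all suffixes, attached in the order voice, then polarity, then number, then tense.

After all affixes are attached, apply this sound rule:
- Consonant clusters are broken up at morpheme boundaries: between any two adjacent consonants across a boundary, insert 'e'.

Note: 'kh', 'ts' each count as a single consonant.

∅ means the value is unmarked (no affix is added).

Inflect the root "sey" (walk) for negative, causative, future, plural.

Attach voice causative -zu → seyzu.
Attach polarity negative -us → seyzuus.
Attach number plural -khoz → seyzuuskhoz.
tense = future: zero marking, form stays seyzuuskhoz.
Apply epenthesis: seyzuuskhoz → seyezuusekhoz.

seyezuusekhoz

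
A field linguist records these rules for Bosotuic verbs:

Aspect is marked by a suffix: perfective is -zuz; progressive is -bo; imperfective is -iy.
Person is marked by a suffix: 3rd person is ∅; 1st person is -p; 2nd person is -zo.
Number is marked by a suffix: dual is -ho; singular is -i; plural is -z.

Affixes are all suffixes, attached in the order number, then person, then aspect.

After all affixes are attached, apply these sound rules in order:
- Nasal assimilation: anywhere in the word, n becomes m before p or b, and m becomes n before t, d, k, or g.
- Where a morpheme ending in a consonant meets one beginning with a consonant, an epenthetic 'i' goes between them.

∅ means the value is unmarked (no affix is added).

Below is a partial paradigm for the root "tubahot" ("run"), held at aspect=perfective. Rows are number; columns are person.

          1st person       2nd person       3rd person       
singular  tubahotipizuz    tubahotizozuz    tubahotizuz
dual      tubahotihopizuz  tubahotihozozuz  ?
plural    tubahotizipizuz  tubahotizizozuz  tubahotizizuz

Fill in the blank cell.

Attach number dual -ho → tubahotho.
person = 3rd person: zero marking, form stays tubahotho.
Attach aspect perfective -zuz → tubahothozuz.
Nasal assimilation: no change.
Apply epenthesis: tubahothozuz → tubahotihozuz.

tubahotihozuz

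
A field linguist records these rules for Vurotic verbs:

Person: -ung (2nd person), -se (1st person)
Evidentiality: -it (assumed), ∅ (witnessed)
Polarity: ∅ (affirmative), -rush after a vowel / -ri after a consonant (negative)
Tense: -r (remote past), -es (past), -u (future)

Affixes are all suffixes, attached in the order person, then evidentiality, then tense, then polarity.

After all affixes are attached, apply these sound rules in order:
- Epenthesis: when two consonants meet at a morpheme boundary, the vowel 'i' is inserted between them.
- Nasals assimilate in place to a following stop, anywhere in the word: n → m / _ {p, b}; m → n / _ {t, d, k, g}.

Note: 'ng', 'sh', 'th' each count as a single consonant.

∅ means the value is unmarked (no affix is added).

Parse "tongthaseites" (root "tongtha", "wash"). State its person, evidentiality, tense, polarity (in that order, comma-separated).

1st person, assumed, past, affirmative

Segment: tongtha-se-it-es.
person: -se → 1st person.
evidentiality: -it → assumed.
tense: -es → past.
polarity: ∅ → affirmative.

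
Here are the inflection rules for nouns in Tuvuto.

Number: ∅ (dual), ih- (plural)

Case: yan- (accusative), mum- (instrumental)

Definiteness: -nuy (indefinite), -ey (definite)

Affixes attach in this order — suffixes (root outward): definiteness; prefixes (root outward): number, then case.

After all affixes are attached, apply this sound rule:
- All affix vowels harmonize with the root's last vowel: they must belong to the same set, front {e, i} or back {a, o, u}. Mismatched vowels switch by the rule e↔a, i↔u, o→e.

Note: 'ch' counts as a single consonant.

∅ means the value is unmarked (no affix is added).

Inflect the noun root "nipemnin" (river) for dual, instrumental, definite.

mimnipemniney

number = dual: zero marking, form stays nipemnin.
Attach case instrumental mum- → mumnipemnin.
Attach definiteness definite -ey → mumnipemniney.
Apply vowel harmony: mumnipemniney → mimnipemniney.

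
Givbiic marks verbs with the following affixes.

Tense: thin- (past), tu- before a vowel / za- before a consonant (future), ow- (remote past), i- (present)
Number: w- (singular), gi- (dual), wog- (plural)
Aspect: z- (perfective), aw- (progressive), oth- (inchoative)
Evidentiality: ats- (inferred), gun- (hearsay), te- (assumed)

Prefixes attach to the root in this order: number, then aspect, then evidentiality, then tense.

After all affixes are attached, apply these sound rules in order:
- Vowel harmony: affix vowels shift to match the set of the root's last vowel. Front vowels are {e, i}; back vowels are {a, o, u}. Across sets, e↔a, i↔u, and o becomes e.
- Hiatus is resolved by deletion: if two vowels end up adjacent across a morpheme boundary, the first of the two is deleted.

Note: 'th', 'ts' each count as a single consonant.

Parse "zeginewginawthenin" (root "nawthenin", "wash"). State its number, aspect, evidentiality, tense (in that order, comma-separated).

Segment: za-gun-aw-gi-nawthenin.
number: gi- → dual.
aspect: aw- → progressive.
evidentiality: gun- → hearsay.
tense: tu/za- → future.

dual, progressive, hearsay, future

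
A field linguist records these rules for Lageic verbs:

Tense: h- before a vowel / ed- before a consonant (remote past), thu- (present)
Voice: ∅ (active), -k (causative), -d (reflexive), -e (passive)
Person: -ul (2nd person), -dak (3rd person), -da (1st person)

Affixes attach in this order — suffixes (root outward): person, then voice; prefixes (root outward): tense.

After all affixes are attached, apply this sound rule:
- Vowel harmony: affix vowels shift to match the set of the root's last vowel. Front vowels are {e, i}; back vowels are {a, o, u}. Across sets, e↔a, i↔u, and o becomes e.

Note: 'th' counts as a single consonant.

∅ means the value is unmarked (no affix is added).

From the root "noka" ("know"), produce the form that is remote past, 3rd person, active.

adnokadak

Attach person 3rd person -dak → nokadak.
voice = active: zero marking, form stays nokadak.
Attach tense remote past ed- (before consonant 'n') → ednokadak.
Apply vowel harmony: ednokadak → adnokadak.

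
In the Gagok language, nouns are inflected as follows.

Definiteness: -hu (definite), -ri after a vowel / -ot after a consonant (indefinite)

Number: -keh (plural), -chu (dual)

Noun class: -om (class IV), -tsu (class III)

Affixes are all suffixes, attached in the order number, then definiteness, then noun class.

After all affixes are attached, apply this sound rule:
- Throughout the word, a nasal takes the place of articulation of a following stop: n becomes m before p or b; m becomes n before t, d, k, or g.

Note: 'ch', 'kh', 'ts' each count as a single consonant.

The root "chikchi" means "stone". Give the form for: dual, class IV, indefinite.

chikchichuriom

Attach number dual -chu → chikchichu.
Attach definiteness indefinite -ri (after vowel 'u') → chikchichuri.
Attach noun class class IV -om → chikchichuriom.
Nasal assimilation: no change.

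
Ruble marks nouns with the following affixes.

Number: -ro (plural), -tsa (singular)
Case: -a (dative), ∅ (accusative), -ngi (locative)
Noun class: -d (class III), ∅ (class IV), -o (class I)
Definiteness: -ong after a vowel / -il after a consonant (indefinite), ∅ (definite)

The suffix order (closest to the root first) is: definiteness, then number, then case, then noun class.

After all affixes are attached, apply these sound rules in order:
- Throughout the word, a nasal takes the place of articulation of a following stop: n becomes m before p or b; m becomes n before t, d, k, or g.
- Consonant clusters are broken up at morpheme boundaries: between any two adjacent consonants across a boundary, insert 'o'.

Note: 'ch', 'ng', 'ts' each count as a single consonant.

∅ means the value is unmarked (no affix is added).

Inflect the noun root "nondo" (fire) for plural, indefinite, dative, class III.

Attach definiteness indefinite -ong (after vowel 'o') → nondoong.
Attach number plural -ro → nondoongro.
Attach case dative -a → nondoongroa.
Attach noun class class III -d → nondoongroad.
Nasal assimilation: no change.
Apply epenthesis: nondoongroad → nondoongoroad.

nondoongoroad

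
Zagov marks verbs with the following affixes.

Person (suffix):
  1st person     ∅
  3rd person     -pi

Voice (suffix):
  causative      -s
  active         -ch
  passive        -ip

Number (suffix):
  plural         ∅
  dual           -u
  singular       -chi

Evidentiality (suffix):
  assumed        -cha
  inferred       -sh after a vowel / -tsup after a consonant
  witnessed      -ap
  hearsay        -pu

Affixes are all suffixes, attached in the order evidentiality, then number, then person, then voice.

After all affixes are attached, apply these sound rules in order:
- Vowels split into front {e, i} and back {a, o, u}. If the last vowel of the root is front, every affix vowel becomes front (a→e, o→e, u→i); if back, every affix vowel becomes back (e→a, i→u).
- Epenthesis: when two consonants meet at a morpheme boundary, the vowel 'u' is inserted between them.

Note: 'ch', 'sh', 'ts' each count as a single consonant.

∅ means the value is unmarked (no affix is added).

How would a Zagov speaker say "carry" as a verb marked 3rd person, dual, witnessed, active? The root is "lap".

Attach evidentiality witnessed -ap → lapap.
Attach number dual -u → lapapu.
Attach person 3rd person -pi → lapapupi.
Attach voice active -ch → lapapupich.
Apply vowel harmony: lapapupich → lapapupuch.
Epenthesis: no change.

lapapupuch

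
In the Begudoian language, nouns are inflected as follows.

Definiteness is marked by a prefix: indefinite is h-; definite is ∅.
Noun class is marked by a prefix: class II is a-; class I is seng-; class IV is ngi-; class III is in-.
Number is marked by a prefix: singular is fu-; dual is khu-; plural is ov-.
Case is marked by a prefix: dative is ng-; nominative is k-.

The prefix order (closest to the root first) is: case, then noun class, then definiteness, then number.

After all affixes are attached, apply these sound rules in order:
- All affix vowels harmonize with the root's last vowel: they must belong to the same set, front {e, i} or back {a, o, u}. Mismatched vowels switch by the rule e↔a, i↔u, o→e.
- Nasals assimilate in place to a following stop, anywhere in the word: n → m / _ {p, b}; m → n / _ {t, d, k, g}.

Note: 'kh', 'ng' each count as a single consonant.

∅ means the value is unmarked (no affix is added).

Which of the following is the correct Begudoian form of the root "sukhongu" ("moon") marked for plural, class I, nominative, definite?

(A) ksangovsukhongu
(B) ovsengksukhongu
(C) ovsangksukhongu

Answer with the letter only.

C

Attach case nominative k- → ksukhongu.
Attach noun class class I seng- → sengksukhongu.
definiteness = definite: zero marking, form stays sengksukhongu.
Attach number plural ov- → ovsengksukhongu.
Apply vowel harmony: ovsengksukhongu → ovsangksukhongu.
Nasal assimilation: no change.
So the correct form is ovsangksukhongu, option (C).
(B) ovsengksukhongu is wrong: it fails to apply the sound rule(s).
(A) ksangovsukhongu is wrong: it has the affixes in the wrong order.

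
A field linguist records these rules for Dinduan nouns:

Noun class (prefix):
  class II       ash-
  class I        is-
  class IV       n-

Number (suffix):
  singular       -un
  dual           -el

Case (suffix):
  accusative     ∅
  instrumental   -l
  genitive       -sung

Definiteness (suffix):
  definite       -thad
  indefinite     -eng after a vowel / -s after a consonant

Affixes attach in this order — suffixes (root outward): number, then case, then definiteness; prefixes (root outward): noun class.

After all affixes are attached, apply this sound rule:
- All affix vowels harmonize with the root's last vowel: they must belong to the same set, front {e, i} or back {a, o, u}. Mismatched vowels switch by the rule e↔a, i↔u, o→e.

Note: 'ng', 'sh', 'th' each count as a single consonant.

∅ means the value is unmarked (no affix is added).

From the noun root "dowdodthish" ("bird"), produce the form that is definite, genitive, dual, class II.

Attach noun class class II ash- → ashdowdodthish.
Attach number dual -el → ashdowdodthishel.
Attach case genitive -sung → ashdowdodthishelsung.
Attach definiteness definite -thad → ashdowdodthishelsungthad.
Apply vowel harmony: ashdowdodthishelsungthad → eshdowdodthishelsingthed.

eshdowdodthishelsingthed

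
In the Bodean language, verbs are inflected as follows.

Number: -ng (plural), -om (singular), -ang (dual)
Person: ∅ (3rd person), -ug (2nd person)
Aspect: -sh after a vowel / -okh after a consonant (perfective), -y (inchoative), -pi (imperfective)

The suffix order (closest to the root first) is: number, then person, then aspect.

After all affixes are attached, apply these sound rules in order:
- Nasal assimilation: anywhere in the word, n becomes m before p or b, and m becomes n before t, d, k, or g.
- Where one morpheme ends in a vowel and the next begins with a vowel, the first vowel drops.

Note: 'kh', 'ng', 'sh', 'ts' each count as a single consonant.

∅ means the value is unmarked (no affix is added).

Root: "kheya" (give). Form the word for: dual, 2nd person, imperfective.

Attach number dual -ang → kheyaang.
Attach person 2nd person -ug → kheyaangug.
Attach aspect imperfective -pi → kheyaangugpi.
Nasal assimilation: no change.
Apply vowel deletion: kheyaangugpi → kheyangugpi.

kheyangugpi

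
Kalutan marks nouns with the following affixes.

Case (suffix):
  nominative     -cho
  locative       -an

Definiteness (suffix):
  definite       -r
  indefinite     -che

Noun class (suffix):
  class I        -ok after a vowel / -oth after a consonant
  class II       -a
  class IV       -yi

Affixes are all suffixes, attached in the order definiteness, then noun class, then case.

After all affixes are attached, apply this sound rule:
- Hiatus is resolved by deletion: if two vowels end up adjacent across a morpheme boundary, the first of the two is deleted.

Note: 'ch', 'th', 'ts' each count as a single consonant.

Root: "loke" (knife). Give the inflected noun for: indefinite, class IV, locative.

Attach definiteness indefinite -che → lokeche.
Attach noun class class IV -yi → lokecheyi.
Attach case locative -an → lokecheyian.
Apply vowel deletion: lokecheyian → lokecheyan.

lokecheyan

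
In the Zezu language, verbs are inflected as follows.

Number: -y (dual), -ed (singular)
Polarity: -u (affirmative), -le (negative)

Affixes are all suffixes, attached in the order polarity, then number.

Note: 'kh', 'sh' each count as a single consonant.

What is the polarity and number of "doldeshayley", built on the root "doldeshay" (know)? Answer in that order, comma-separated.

Segment: doldeshay-le-y.
polarity: -le → negative.
number: -y → dual.

negative, dual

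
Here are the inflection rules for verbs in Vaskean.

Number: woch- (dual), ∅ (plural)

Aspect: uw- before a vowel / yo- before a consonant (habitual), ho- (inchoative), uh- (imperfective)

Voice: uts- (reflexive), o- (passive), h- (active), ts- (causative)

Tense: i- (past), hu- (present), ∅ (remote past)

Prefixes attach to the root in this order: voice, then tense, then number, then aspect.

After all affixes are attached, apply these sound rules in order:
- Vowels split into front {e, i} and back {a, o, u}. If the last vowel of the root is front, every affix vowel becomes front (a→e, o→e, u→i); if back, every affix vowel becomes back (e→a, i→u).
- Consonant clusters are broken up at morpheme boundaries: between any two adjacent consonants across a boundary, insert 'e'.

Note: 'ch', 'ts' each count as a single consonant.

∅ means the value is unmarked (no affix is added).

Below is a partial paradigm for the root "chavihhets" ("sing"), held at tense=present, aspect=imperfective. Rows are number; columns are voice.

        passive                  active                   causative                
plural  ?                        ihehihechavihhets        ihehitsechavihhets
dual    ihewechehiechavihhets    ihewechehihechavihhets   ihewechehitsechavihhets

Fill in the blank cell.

Attach voice passive o- → ochavihhets.
Attach tense present hu- → huochavihhets.
number = plural: zero marking, form stays huochavihhets.
Attach aspect imperfective uh- → uhhuochavihhets.
Apply vowel harmony: uhhuochavihhets → ihhiechavihhets.
Apply epenthesis: ihhiechavihhets → ihehiechavihhets.

ihehiechavihhets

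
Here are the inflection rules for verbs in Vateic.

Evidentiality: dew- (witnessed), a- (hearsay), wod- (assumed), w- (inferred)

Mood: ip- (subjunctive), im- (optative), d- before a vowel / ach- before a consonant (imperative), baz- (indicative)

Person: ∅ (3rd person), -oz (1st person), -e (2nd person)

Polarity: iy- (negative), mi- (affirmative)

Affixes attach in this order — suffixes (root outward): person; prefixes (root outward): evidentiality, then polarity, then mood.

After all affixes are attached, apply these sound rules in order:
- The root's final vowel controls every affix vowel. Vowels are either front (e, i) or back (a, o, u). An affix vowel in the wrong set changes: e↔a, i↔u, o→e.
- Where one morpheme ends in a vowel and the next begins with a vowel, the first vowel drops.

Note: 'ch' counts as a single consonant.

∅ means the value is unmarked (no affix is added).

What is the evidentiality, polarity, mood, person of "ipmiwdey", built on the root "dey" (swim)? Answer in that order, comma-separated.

Segment: ip-mi-w-dey.
evidentiality: w- → inferred.
polarity: mi- → affirmative.
mood: ip- → subjunctive.
person: ∅ → 3rd person.

inferred, affirmative, subjunctive, 3rd person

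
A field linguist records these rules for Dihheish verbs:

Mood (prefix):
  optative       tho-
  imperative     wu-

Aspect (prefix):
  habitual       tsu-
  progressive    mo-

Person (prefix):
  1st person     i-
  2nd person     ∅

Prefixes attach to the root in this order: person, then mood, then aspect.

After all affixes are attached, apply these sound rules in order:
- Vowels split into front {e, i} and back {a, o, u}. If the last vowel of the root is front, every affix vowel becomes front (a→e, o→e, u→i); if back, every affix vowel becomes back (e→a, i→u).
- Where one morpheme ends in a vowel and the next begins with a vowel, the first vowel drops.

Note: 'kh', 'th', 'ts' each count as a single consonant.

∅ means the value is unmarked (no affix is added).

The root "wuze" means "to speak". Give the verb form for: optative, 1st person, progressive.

methiwuze

Attach person 1st person i- → iwuze.
Attach mood optative tho- → thoiwuze.
Attach aspect progressive mo- → mothoiwuze.
Apply vowel harmony: mothoiwuze → metheiwuze.
Apply vowel deletion: metheiwuze → methiwuze.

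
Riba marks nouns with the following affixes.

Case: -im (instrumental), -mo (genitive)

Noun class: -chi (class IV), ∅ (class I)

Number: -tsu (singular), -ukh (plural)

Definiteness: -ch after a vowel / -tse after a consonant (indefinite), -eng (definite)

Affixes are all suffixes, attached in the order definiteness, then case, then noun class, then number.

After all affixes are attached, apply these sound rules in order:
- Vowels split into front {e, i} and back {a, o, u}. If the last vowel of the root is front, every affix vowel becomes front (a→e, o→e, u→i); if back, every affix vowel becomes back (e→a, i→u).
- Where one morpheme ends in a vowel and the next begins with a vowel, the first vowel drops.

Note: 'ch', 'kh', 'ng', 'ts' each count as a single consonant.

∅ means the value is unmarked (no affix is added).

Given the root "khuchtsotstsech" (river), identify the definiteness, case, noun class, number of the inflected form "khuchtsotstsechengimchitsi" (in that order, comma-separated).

Segment: khuchtsotstsech-eng-im-chi-tsu.
definiteness: -eng → definite.
case: -im → instrumental.
noun class: -chi → class IV.
number: -tsu → singular.

definite, instrumental, class IV, singular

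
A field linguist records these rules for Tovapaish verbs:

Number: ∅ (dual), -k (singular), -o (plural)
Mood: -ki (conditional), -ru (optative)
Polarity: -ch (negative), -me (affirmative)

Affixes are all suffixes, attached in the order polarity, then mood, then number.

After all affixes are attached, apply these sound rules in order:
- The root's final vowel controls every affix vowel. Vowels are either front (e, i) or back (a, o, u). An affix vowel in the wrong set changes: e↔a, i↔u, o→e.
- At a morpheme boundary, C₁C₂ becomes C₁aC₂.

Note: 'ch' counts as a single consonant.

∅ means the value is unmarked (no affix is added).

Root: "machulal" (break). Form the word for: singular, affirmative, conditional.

machulalamakuk

Attach polarity affirmative -me → machulalme.
Attach mood conditional -ki → machulalmeki.
Attach number singular -k → machulalmekik.
Apply vowel harmony: machulalmekik → machulalmakuk.
Apply epenthesis: machulalmakuk → machulalamakuk.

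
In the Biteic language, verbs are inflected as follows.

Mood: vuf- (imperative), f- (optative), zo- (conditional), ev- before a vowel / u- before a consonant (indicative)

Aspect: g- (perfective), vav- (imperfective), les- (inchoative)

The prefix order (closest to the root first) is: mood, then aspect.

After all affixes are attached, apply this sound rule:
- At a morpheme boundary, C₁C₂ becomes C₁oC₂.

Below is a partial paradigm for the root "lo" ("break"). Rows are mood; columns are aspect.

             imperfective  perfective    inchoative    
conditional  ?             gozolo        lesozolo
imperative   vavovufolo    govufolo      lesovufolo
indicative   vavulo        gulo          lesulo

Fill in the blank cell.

Attach mood conditional zo- → zolo.
Attach aspect imperfective vav- → vavzolo.
Apply epenthesis: vavzolo → vavozolo.

vavozolo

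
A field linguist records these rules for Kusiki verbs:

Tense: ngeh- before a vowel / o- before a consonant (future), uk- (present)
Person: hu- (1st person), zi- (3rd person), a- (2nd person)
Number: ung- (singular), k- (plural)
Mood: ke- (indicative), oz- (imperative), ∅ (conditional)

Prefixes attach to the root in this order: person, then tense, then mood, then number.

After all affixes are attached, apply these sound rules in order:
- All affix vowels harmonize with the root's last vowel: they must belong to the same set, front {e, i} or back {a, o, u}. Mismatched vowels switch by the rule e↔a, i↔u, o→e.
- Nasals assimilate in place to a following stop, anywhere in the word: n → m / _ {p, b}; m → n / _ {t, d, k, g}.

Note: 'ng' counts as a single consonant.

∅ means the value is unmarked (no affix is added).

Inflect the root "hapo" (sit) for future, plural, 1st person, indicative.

kkaohuhapo

Attach person 1st person hu- → huhapo.
Attach tense future o- (before consonant 'h') → ohuhapo.
Attach mood indicative ke- → keohuhapo.
Attach number plural k- → kkeohuhapo.
Apply vowel harmony: kkeohuhapo → kkaohuhapo.
Nasal assimilation: no change.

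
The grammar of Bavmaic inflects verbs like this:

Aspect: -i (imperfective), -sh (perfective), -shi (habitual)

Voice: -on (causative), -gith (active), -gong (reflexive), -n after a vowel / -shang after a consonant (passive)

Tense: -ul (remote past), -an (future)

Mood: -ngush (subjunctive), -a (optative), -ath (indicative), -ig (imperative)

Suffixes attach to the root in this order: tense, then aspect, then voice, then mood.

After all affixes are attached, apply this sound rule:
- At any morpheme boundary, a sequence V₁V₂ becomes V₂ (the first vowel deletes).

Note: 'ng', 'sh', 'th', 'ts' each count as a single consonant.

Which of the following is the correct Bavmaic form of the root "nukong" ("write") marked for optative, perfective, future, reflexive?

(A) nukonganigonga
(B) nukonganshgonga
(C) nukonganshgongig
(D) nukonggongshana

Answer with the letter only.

Attach tense future -an → nukongan.
Attach aspect perfective -sh → nukongansh.
Attach voice reflexive -gong → nukonganshgong.
Attach mood optative -a → nukonganshgonga.
Vowel deletion: no change.
So the correct form is nukonganshgonga, option (B).
(C) nukonganshgongig is wrong: it uses imperative instead of optative for mood.
(D) nukonggongshana is wrong: it has the affixes in the wrong order.
(A) nukonganigonga is wrong: it uses imperfective instead of perfective for aspect.

B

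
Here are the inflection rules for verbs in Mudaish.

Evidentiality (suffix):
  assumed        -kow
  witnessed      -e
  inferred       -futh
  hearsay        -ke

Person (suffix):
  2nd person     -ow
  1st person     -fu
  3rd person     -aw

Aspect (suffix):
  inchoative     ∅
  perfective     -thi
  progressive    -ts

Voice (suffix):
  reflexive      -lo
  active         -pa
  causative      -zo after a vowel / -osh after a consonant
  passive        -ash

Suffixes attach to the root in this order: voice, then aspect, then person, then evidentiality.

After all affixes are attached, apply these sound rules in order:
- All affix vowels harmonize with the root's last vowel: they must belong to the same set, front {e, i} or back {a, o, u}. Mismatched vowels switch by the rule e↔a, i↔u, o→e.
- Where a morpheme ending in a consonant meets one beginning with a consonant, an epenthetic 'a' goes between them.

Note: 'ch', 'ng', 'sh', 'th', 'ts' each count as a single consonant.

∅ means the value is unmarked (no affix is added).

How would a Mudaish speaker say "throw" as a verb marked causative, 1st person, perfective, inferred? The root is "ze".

Attach voice causative -zo (after vowel 'e') → zezo.
Attach aspect perfective -thi → zezothi.
Attach person 1st person -fu → zezothifu.
Attach evidentiality inferred -futh → zezothifufuth.
Apply vowel harmony: zezothifufuth → zezethififith.
Epenthesis: no change.

zezethififith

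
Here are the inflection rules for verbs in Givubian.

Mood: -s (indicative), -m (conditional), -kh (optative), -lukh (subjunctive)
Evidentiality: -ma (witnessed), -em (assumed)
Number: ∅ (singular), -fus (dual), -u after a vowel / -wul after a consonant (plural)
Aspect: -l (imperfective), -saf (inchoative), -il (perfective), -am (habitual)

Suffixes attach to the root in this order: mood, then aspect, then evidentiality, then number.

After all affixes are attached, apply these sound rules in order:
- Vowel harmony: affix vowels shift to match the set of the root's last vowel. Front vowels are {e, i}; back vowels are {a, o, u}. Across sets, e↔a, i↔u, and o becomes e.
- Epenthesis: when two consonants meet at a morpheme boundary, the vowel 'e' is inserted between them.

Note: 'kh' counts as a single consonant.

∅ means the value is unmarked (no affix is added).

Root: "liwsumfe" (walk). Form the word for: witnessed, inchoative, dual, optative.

Attach mood optative -kh → liwsumfekh.
Attach aspect inchoative -saf → liwsumfekhsaf.
Attach evidentiality witnessed -ma → liwsumfekhsafma.
Attach number dual -fus → liwsumfekhsafmafus.
Apply vowel harmony: liwsumfekhsafmafus → liwsumfekhsefmefis.
Apply epenthesis: liwsumfekhsefmefis → liwsumfekhesefemefis.

liwsumfekhesefemefis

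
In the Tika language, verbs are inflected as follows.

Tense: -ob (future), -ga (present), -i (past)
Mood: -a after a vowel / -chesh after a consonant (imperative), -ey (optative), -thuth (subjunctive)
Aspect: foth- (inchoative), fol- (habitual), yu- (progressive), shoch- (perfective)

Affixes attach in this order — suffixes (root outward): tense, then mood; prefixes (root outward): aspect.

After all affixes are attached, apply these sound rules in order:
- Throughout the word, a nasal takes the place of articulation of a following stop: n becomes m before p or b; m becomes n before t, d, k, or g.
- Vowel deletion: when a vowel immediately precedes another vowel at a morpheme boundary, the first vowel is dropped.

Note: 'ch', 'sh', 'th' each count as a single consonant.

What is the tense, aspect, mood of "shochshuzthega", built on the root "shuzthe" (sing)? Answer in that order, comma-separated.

present, perfective, imperative

Segment: shoch-shuzthe-ga-a.
tense: -ga → present.
aspect: shoch- → perfective.
mood: -a/chesh → imperative.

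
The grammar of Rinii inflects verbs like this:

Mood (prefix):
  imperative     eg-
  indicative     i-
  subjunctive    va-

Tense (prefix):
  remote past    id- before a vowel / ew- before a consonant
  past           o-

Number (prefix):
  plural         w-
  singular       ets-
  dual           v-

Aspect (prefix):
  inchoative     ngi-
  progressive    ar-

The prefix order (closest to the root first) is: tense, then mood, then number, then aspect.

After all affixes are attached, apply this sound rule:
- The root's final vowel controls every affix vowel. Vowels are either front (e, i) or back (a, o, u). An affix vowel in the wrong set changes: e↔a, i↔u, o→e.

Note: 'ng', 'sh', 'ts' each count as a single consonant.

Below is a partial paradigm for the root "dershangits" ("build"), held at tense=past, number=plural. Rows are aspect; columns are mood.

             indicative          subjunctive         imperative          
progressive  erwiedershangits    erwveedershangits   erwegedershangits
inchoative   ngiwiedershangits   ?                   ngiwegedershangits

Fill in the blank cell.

ngiwveedershangits

Attach tense past o- → odershangits.
Attach mood subjunctive va- → vaodershangits.
Attach number plural w- → wvaodershangits.
Attach aspect inchoative ngi- → ngiwvaodershangits.
Apply vowel harmony: ngiwvaodershangits → ngiwveedershangits.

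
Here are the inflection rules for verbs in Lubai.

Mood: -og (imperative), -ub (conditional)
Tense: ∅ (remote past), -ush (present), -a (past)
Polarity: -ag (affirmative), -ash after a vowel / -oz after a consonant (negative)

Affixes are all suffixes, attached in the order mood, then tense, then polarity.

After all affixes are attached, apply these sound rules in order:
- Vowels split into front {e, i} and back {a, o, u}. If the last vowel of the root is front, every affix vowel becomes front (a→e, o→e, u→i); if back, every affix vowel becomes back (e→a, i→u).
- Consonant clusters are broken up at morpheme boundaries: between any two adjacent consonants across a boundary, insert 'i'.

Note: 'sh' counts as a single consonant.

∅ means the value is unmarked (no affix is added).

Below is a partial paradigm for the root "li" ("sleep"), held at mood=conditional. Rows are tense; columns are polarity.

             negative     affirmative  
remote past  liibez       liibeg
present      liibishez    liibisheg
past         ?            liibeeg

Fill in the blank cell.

liibeesh

Attach mood conditional -ub → liub.
Attach tense past -a → liuba.
Attach polarity negative -ash (after vowel 'a') → liubaash.
Apply vowel harmony: liubaash → liibeesh.
Epenthesis: no change.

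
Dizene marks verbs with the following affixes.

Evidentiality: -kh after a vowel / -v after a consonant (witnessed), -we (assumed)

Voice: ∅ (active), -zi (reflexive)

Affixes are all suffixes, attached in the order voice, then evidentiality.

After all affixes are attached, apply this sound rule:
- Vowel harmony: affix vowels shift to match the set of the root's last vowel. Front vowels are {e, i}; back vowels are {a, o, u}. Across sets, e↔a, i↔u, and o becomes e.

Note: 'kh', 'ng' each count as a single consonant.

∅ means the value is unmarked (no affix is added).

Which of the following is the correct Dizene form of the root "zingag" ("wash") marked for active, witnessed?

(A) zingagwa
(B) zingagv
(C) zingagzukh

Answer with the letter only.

voice = active: zero marking, form stays zingag.
Attach evidentiality witnessed -v (after consonant 'g') → zingagv.
Vowel harmony: no change.
So the correct form is zingagv, option (B).
(A) zingagwa is wrong: it uses assumed instead of witnessed for evidentiality.
(C) zingagzukh is wrong: it uses reflexive instead of active for voice.

B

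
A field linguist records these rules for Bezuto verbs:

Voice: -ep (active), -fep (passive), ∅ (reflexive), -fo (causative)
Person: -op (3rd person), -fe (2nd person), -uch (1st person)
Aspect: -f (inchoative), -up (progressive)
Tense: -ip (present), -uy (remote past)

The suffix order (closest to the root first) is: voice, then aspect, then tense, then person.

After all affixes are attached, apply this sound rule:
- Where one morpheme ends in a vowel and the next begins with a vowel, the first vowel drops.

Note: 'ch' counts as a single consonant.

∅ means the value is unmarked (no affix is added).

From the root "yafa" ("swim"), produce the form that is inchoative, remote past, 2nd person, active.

Attach voice active -ep → yafaep.
Attach aspect inchoative -f → yafaepf.
Attach tense remote past -uy → yafaepfuy.
Attach person 2nd person -fe → yafaepfuyfe.
Apply vowel deletion: yafaepfuyfe → yafepfuyfe.

yafepfuyfe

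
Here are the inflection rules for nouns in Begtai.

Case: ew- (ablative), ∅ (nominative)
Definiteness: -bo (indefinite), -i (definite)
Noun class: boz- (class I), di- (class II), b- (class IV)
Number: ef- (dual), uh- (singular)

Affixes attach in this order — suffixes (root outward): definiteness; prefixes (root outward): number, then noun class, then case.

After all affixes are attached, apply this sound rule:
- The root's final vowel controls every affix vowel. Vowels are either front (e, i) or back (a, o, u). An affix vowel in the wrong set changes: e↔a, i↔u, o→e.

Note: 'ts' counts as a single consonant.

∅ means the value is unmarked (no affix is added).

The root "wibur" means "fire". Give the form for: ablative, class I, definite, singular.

awbozuhwiburu

Attach number singular uh- → uhwibur.
Attach noun class class I boz- → bozuhwibur.
Attach case ablative ew- → ewbozuhwibur.
Attach definiteness definite -i → ewbozuhwiburi.
Apply vowel harmony: ewbozuhwiburi → awbozuhwiburu.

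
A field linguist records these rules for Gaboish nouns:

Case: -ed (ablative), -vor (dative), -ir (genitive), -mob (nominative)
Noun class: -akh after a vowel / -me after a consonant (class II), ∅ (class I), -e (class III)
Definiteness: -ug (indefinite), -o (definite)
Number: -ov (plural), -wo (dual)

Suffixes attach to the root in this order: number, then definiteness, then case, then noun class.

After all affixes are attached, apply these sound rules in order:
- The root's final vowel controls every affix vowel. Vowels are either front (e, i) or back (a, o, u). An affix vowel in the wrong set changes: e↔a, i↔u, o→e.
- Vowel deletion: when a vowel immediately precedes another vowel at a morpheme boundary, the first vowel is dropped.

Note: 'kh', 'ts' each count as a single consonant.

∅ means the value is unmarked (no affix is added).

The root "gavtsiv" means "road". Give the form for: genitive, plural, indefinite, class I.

gavtsivevigir

Attach number plural -ov → gavtsivov.
Attach definiteness indefinite -ug → gavtsivovug.
Attach case genitive -ir → gavtsivovugir.
noun class = class I: zero marking, form stays gavtsivovugir.
Apply vowel harmony: gavtsivovugir → gavtsivevigir.
Vowel deletion: no change.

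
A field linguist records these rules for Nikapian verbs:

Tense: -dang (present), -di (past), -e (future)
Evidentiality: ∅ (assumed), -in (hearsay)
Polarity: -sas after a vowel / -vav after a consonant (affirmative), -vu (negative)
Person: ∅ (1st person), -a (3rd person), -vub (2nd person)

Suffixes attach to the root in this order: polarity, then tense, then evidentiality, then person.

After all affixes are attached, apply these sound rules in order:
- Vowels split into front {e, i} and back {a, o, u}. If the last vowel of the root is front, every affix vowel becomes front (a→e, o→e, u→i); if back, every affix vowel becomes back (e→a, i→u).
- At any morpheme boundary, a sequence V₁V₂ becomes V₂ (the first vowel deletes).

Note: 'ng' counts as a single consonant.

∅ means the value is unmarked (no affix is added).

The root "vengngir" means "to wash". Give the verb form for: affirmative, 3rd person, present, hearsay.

Attach polarity affirmative -vav (after consonant 'r') → vengngirvav.
Attach tense present -dang → vengngirvavdang.
Attach evidentiality hearsay -in → vengngirvavdangin.
Attach person 3rd person -a → vengngirvavdangina.
Apply vowel harmony: vengngirvavdangina → vengngirvevdengine.
Vowel deletion: no change.

vengngirvevdengine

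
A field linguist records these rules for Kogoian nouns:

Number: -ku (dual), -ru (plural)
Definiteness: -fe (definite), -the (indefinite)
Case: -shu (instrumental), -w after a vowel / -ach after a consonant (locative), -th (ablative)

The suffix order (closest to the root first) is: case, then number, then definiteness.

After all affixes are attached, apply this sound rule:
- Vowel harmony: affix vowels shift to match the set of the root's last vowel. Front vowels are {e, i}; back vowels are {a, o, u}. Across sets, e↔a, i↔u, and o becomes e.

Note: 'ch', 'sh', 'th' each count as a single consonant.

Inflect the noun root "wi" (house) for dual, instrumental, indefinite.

wishikithe

Attach case instrumental -shu → wishu.
Attach number dual -ku → wishuku.
Attach definiteness indefinite -the → wishukuthe.
Apply vowel harmony: wishukuthe → wishikithe.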